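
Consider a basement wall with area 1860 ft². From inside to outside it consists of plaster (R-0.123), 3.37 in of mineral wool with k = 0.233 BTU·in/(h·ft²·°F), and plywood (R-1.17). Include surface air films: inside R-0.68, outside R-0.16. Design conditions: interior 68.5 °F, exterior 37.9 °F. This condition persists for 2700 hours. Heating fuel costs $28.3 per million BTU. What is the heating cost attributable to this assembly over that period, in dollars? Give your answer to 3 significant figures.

262 dollars

3.37/0.233 = 14.46
R_total = 0.68 + 0.123 + 14.46 + 1.17 + 0.16 = 16.6 ft²·°F·h/BTU
Q = 1860 × (68.5 − 37.9) / 16.6 = 3429 BTU/h
E = 3429 × 2700 = 9259000 BTU
Cost = 9259000/10⁶ × 28.3 = $262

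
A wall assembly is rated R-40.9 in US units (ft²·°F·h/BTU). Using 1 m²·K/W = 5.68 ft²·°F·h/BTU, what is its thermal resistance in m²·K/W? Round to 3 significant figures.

7.20 m²·K/W

R_SI = 40.9/5.68 = 7.201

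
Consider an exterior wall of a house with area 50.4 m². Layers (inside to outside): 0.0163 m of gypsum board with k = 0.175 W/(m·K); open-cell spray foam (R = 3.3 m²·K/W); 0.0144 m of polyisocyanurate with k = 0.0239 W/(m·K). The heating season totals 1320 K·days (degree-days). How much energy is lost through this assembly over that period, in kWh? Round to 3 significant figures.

400 kWh

0.0163/0.175 = 0.09314
0.0144/0.0239 = 0.6025
R_total = 0.09314 + 3.3 + 0.6025 = 3.996 m²·K/W
E = A × HDD × 24 / R / 1000 = 50.4 × 1320 × 24 / 3.996 / 1000 = 399.6 kWh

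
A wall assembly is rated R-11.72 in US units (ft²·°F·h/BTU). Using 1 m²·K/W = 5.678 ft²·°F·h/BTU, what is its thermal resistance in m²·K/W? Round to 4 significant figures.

R_SI = 11.72/5.678 = 2.0641

2.064 m²·K/W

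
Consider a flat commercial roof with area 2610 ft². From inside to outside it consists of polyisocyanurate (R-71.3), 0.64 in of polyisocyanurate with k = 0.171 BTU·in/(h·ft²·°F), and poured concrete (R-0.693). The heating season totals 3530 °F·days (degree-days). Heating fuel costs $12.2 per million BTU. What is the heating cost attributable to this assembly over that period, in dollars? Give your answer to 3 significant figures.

35.6 dollars

0.64/0.171 = 3.743
R_total = 71.3 + 3.743 + 0.693 = 75.74 ft²·°F·h/BTU
E = A × HDD × 24 / R = 2610 × 3530 × 24 / 75.74 = 2920000 BTU
Cost = 2920000/10⁶ × 12.2 = $35.62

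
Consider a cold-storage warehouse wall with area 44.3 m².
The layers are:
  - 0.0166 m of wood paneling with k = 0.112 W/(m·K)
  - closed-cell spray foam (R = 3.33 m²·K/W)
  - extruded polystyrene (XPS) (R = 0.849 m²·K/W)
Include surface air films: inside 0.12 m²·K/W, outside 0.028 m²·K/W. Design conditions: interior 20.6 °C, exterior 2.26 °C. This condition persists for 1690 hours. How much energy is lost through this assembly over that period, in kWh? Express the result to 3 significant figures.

0.0166/0.112 = 0.1482
R_total = 0.12 + 0.1482 + 3.33 + 0.849 + 0.028 = 4.475 m²·K/W
Q = 44.3 × (20.6 − 2.26) / 4.475 = 181.5 W
E = 181.5 W × 1690 h / 1000 = 306.8 kWh

307 kWh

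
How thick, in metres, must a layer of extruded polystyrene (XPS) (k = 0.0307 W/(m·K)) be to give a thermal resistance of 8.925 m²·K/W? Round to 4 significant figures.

L = R·k = 8.925 × 0.0307 = 0.274 m

0.2740 m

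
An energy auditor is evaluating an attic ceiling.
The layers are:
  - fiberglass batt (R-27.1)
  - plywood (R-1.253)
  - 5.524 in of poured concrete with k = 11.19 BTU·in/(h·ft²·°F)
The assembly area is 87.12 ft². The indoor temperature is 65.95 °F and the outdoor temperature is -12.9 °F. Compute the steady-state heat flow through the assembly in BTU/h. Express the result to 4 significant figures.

5.524/11.19 = 0.49366
R_total = 27.1 + 1.253 + 0.49366 = 28.847 ft²·°F·h/BTU
Q = A·ΔT/R = 87.12 × (65.95 − (-12.9)) / 28.847 = 238.14 BTU/h

238.1 BTU/h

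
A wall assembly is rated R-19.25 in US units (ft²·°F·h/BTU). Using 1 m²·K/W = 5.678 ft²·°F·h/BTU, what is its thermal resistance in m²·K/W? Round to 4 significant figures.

R_SI = 19.25/5.678 = 3.3903

3.390 m²·K/W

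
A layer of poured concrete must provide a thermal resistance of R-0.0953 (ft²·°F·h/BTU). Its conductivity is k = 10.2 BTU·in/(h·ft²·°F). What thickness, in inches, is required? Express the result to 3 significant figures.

0.972 in

L = R × k = 0.0953 × 10.2 = 0.9721 in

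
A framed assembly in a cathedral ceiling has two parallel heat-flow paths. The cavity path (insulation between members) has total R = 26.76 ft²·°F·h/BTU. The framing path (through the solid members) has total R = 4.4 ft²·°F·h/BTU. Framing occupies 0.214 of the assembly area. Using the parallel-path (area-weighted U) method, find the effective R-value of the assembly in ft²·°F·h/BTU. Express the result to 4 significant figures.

12.82 ft²·°F·h/BTU

U_eff = 0.786/26.76 + 0.214/4.4 = 0.029372 + 0.048636 = 0.078009
R_eff = 1/U_eff = 12.819 ft²·°F·h/BTU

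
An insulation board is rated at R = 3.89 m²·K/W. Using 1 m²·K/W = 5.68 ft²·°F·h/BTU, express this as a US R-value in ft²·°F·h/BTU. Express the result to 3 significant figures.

R_US = 3.89 × 5.68 = 22.1

22.1 ft²·°F·h/BTU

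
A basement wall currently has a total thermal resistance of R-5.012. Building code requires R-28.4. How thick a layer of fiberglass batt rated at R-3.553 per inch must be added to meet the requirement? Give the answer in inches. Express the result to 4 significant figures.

6.583 in

ΔR = 28.4 − 5.012 = 23.388 ft²·°F·h/BTU
L = ΔR / (R/in) = 23.388/3.553 = 6.5826 in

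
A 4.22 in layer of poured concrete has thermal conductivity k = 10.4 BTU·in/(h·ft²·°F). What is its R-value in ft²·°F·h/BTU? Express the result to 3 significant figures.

R = L/k = 4.22/10.4 = 0.4058 ft²·°F·h/BTU

0.406 ft²·°F·h/BTU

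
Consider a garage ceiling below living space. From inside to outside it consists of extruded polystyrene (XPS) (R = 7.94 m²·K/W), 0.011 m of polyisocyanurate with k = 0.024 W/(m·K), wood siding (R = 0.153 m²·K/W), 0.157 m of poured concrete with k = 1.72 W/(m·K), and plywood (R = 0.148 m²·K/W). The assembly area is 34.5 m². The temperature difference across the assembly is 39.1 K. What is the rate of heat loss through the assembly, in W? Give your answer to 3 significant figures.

0.011/0.024 = 0.4583
0.157/1.72 = 0.09128
R_total = 7.94 + 0.4583 + 0.153 + 0.09128 + 0.148 = 8.791 m²·K/W
Q = A·ΔT/R = 34.5 × 39.1 / 8.791 = 153.5 W

153 W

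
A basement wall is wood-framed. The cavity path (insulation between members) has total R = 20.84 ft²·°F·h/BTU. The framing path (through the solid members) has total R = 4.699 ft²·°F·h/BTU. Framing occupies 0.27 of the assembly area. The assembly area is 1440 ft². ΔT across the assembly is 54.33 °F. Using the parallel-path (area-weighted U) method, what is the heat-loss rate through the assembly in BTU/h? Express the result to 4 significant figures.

7236 BTU/h

U_eff = 0.73/20.84 + 0.27/4.699 = 0.035029 + 0.057459 = 0.092488
R_eff = 1/U_eff = 10.812 ft²·°F·h/BTU
Q = 1440 × 54.33 / 10.812 = 7235.8 BTU/h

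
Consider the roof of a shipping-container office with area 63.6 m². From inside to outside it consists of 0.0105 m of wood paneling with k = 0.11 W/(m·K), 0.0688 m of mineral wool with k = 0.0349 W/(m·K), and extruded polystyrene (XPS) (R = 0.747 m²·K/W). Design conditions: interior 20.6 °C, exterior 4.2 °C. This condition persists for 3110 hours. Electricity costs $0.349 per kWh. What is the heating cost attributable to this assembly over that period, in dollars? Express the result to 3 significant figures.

0.0105/0.11 = 0.09545
0.0688/0.0349 = 1.971
R_total = 0.09545 + 1.971 + 0.747 = 2.814 m²·K/W
Q = 63.6 × (20.6 − 4.2) / 2.814 = 370.7 W
E = 370.7 W × 3110 h / 1000 = 1153 kWh
Cost = 1153 × 0.349 = $402.3

402 dollars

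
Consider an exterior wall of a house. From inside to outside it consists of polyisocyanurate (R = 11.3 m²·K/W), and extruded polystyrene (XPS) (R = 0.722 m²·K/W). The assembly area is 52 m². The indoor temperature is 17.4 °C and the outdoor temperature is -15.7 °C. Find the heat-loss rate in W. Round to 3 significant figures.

R_total = 11.3 + 0.722 = 12.02 m²·K/W
Q = A·ΔT/R = 52 × (17.4 − (-15.7)) / 12.02 = 143.2 W

143 W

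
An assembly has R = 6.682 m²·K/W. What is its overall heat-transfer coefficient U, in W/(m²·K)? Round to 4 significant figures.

0.1497 W/(m²·K)

U = 1/R = 1/6.682 = 0.14966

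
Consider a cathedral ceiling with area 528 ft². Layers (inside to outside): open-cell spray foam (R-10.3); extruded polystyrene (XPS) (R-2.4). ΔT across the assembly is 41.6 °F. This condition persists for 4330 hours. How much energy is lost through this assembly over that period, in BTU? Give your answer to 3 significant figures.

R_total = 10.3 + 2.4 = 12.7 ft²·°F·h/BTU
Q = 528 × 41.6 / 12.7 = 1730 BTU/h
E = 1730 × 4330 = 7489000 BTU

7490000 BTU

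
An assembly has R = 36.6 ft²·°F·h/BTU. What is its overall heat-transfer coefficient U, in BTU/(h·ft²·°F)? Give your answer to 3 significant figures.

U = 1/R = 1/36.6 = 0.02732

0.0273 BTU/(h·ft²·°F)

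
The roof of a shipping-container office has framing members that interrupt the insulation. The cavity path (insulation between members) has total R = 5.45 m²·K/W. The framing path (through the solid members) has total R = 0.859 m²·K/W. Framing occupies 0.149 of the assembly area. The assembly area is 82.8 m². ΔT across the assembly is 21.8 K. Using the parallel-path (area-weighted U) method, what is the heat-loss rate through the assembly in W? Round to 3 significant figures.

U_eff = 0.851/5.45 + 0.149/0.859 = 0.1561 + 0.1735 = 0.3296
R_eff = 1/U_eff = 3.034 m²·K/W
Q = 82.8 × 21.8 / 3.034 = 594.9 W

595 W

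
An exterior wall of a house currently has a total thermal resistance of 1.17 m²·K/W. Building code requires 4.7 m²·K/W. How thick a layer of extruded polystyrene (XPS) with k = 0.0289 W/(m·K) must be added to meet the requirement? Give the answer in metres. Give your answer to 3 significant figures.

0.102 m

ΔR = 4.7 − 1.17 = 3.53 m²·K/W
L = ΔR × k = 3.53 × 0.0289 = 0.102 m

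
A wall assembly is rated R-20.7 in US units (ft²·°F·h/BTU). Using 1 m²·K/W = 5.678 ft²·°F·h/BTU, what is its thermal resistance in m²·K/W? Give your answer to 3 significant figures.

3.65 m²·K/W

R_SI = 20.7/5.678 = 3.646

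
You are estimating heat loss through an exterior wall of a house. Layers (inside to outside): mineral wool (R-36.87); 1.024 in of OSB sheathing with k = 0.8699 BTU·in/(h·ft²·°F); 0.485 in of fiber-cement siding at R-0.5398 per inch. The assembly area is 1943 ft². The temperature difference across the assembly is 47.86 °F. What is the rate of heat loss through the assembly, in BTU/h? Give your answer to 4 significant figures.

2427 BTU/h

1.024/0.8699 = 1.1771
0.485 × 0.5398 = 0.2618
R_total = 36.87 + 1.1771 + 0.2618 = 38.309 ft²·°F·h/BTU
Q = A·ΔT/R = 1943 × 47.86 / 38.309 = 2427.4 BTU/h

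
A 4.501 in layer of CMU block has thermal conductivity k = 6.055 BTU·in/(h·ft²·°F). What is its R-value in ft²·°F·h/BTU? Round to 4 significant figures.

R = L/k = 4.501/6.055 = 0.74335 ft²·°F·h/BTU

0.7434 ft²·°F·h/BTU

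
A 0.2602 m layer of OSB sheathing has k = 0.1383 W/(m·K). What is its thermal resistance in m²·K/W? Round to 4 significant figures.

R = L/k = 0.2602/0.1383 = 1.8814 m²·K/W

1.881 m²·K/W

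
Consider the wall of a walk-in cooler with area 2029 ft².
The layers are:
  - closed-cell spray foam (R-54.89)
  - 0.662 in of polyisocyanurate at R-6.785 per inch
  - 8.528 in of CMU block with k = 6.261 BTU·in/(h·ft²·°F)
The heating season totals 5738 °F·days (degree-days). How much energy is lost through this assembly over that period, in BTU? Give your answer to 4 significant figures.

4600000 BTU

0.662 × 6.785 = 4.4917
8.528/6.261 = 1.3621
R_total = 54.89 + 4.4917 + 1.3621 = 60.744 ft²·°F·h/BTU
E = A × HDD × 24 / R = 2029 × 5738 × 24 / 60.744 = 4599900 BTU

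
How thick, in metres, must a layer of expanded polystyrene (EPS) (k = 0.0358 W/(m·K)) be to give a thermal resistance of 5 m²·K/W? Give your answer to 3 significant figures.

0.179 m

L = R·k = 5 × 0.0358 = 0.179 m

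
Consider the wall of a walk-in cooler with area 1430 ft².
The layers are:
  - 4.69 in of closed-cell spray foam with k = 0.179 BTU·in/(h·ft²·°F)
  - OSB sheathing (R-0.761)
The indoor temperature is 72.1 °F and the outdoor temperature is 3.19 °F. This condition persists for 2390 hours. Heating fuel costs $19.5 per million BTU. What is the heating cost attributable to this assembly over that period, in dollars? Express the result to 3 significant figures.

4.69/0.179 = 26.2
R_total = 26.2 + 0.761 = 26.96 ft²·°F·h/BTU
Q = 1430 × (72.1 − 3.19) / 26.96 = 3655 BTU/h
E = 3655 × 2390 = 8735000 BTU
Cost = 8735000/10⁶ × 19.5 = $170.3

170 dollars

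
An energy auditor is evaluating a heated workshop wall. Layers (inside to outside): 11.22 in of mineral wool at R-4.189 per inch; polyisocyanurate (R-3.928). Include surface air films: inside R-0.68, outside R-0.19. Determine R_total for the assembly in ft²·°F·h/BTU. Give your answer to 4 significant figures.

51.80 ft²·°F·h/BTU

11.22 × 4.189 = 47.001
R_total = 0.68 + 47.001 + 3.928 + 0.19 = 51.799 ft²·°F·h/BTU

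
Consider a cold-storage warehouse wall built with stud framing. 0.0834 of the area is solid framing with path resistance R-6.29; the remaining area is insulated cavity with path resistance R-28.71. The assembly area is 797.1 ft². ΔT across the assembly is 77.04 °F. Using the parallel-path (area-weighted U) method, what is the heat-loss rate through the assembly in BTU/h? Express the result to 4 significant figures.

U_eff = 0.9166/28.71 + 0.0834/6.29 = 0.031926 + 0.013259 = 0.045185
R_eff = 1/U_eff = 22.131 ft²·°F·h/BTU
Q = 797.1 × 77.04 / 22.131 = 2774.8 BTU/h

2775 BTU/h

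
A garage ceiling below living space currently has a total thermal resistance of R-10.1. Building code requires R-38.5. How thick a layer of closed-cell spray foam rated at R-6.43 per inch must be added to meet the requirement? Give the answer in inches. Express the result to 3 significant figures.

4.42 in

ΔR = 38.5 − 10.1 = 28.4 ft²·°F·h/BTU
L = ΔR / (R/in) = 28.4/6.43 = 4.417 in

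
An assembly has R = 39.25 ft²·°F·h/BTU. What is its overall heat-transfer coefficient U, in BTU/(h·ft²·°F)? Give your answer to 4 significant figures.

U = 1/R = 1/39.25 = 0.025478

0.02548 BTU/(h·ft²·°F)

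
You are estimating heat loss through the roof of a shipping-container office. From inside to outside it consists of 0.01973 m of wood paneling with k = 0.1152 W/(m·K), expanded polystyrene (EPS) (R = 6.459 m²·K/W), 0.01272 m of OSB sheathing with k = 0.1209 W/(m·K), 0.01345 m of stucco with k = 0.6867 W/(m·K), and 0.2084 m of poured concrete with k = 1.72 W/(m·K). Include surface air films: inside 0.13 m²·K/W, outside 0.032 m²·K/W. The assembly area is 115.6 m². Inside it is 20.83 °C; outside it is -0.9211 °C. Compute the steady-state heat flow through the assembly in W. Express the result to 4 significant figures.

357.3 W

0.01973/0.1152 = 0.17127
0.01272/0.1209 = 0.10521
0.01345/0.6867 = 0.019586
0.2084/1.72 = 0.12116
R_total = 0.13 + 0.17127 + 6.459 + 0.10521 + 0.019586 + 0.12116 + 0.032 = 7.0382 m²·K/W
Q = A·ΔT/R = 115.6 × (20.83 − (-0.9211)) / 7.0382 = 357.25 W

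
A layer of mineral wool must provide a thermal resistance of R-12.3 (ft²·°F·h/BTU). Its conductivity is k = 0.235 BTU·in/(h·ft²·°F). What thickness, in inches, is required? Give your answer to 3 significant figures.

L = R × k = 12.3 × 0.235 = 2.89 in

2.89 in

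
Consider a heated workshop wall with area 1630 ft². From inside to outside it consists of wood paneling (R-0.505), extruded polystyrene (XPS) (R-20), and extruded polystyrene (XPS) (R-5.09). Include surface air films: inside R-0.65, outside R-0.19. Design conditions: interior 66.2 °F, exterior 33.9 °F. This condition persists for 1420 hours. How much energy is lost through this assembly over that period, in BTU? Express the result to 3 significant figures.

R_total = 0.65 + 0.505 + 20 + 5.09 + 0.19 = 26.43 ft²·°F·h/BTU
Q = 1630 × (66.2 − 33.9) / 26.43 = 1992 BTU/h
E = 1992 × 1420 = 2828000 BTU

2830000 BTU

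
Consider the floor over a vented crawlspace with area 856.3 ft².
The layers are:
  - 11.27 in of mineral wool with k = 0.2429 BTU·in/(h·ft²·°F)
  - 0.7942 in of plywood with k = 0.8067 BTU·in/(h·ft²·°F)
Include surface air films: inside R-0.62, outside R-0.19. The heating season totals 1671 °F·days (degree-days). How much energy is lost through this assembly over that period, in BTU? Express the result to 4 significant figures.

712600 BTU

11.27/0.2429 = 46.398
0.7942/0.8067 = 0.9845
R_total = 0.62 + 46.398 + 0.9845 + 0.19 = 48.192 ft²·°F·h/BTU
E = A × HDD × 24 / R = 856.3 × 1671 × 24 / 48.192 = 712590 BTU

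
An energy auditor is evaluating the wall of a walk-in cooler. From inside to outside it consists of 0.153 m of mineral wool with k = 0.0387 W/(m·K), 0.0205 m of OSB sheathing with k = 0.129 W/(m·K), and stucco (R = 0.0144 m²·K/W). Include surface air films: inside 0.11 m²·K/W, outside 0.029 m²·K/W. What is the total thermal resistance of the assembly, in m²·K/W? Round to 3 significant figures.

0.153/0.0387 = 3.953
0.0205/0.129 = 0.1589
R_total = 0.11 + 3.953 + 0.1589 + 0.0144 + 0.029 = 4.266 m²·K/W

4.27 m²·K/W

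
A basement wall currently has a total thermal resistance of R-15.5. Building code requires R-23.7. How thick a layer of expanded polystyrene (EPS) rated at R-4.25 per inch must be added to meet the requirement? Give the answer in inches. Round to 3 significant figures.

1.93 in

ΔR = 23.7 − 15.5 = 8.2 ft²·°F·h/BTU
L = ΔR / (R/in) = 8.2/4.25 = 1.929 in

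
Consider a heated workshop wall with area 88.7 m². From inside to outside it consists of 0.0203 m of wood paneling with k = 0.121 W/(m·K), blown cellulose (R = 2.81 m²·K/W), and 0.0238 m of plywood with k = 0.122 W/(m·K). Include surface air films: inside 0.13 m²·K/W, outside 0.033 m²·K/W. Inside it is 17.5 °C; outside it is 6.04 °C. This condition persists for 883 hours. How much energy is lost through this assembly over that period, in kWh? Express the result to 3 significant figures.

269 kWh

0.0203/0.121 = 0.1678
0.0238/0.122 = 0.1951
R_total = 0.13 + 0.1678 + 2.81 + 0.1951 + 0.033 = 3.336 m²·K/W
Q = 88.7 × (17.5 − 6.04) / 3.336 = 304.7 W
E = 304.7 W × 883 h / 1000 = 269.1 kWh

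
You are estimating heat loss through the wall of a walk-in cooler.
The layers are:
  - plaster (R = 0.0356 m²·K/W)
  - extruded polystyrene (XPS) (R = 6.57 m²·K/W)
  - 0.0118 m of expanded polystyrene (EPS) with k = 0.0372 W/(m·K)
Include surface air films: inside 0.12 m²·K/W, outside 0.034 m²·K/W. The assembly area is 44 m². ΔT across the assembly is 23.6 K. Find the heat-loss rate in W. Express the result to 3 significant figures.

147 W

0.0118/0.0372 = 0.3172
R_total = 0.12 + 0.0356 + 6.57 + 0.3172 + 0.034 = 7.077 m²·K/W
Q = A·ΔT/R = 44 × 23.6 / 7.077 = 146.7 W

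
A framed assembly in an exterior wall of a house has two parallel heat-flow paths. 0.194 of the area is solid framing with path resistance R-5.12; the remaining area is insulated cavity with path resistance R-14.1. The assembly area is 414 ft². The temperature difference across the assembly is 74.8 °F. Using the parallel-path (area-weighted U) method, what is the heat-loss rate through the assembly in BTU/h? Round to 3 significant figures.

U_eff = 0.806/14.1 + 0.194/5.12 = 0.05716 + 0.03789 = 0.09505
R_eff = 1/U_eff = 10.52 ft²·°F·h/BTU
Q = 414 × 74.8 / 10.52 = 2944 BTU/h

2940 BTU/h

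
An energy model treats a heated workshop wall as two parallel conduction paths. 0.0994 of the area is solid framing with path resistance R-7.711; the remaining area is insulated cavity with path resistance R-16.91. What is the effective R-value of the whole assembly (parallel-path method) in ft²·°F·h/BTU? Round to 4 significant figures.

U_eff = 0.9006/16.91 + 0.0994/7.711 = 0.053258 + 0.012891 = 0.066149
R_eff = 1/U_eff = 15.117 ft²·°F·h/BTU

15.12 ft²·°F·h/BTU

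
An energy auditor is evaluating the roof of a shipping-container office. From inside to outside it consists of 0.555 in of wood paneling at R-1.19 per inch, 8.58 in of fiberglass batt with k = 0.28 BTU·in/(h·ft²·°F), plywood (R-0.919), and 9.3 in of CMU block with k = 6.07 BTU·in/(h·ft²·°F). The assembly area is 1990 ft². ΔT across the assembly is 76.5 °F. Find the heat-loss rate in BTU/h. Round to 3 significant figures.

0.555 × 1.19 = 0.6604
8.58/0.28 = 30.64
9.3/6.07 = 1.532
R_total = 0.6604 + 30.64 + 0.919 + 1.532 = 33.75 ft²·°F·h/BTU
Q = A·ΔT/R = 1990 × 76.5 / 33.75 = 4510 BTU/h

4510 BTU/h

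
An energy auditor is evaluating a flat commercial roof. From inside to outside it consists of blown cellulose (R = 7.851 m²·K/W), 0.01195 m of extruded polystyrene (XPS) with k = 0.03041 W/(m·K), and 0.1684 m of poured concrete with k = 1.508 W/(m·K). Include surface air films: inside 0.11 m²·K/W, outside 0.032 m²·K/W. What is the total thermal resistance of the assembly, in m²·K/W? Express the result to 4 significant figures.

0.01195/0.03041 = 0.39296
0.1684/1.508 = 0.11167
R_total = 0.11 + 7.851 + 0.39296 + 0.11167 + 0.032 = 8.4976 m²·K/W

8.498 m²·K/W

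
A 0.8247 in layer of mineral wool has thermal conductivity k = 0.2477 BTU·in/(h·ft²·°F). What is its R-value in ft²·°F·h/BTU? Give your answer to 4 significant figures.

3.329 ft²·°F·h/BTU

R = L/k = 0.8247/0.2477 = 3.3294 ft²·°F·h/BTU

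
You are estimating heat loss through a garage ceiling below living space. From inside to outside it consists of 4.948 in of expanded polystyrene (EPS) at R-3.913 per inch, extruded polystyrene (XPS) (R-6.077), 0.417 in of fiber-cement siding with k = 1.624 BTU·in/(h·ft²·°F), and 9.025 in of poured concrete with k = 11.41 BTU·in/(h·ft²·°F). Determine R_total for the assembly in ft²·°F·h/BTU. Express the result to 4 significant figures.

26.49 ft²·°F·h/BTU

4.948 × 3.913 = 19.362
0.417/1.624 = 0.25677
9.025/11.41 = 0.79097
R_total = 19.362 + 6.077 + 0.25677 + 0.79097 = 26.486 ft²·°F·h/BTU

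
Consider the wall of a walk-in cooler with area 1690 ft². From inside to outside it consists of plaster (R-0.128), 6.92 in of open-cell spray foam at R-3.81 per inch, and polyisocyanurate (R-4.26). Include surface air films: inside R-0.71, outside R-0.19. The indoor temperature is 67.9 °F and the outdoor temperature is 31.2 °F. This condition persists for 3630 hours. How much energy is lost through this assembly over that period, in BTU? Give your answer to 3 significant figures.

6.92 × 3.81 = 26.37
R_total = 0.71 + 0.128 + 26.37 + 4.26 + 0.19 = 31.65 ft²·°F·h/BTU
Q = 1690 × (67.9 − 31.2) / 31.65 = 1959 BTU/h
E = 1959 × 3630 = 7113000 BTU

7110000 BTU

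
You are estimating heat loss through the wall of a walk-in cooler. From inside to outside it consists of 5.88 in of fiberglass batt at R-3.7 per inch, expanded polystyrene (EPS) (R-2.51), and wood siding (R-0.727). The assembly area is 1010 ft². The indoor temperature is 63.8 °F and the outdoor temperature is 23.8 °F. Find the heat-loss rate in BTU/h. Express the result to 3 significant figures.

5.88 × 3.7 = 21.76
R_total = 21.76 + 2.51 + 0.727 = 24.99 ft²·°F·h/BTU
Q = A·ΔT/R = 1010 × (63.8 − 23.8) / 24.99 = 1616 BTU/h

1620 BTU/h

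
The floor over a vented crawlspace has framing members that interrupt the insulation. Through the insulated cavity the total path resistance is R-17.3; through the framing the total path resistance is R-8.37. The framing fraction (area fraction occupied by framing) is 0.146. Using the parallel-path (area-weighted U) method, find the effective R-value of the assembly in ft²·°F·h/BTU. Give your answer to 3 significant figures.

15.0 ft²·°F·h/BTU

U_eff = 0.854/17.3 + 0.146/8.37 = 0.04936 + 0.01744 = 0.06681
R_eff = 1/U_eff = 14.97 ft²·°F·h/BTU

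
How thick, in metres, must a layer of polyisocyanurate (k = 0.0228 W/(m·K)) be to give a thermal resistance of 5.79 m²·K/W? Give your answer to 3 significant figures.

0.132 m

L = R·k = 5.79 × 0.0228 = 0.132 m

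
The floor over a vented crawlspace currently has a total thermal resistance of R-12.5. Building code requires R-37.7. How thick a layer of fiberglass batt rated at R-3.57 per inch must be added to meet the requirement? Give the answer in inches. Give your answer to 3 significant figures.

7.06 in

ΔR = 37.7 − 12.5 = 25.2 ft²·°F·h/BTU
L = ΔR / (R/in) = 25.2/3.57 = 7.059 in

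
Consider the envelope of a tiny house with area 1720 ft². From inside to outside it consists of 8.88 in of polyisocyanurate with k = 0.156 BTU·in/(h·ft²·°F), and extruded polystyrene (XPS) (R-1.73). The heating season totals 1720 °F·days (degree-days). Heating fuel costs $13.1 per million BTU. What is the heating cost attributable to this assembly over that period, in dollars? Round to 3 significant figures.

8.88/0.156 = 56.92
R_total = 56.92 + 1.73 = 58.65 ft²·°F·h/BTU
E = A × HDD × 24 / R = 1720 × 1720 × 24 / 58.65 = 1211000 BTU
Cost = 1211000/10⁶ × 13.1 = $15.86

15.9 dollars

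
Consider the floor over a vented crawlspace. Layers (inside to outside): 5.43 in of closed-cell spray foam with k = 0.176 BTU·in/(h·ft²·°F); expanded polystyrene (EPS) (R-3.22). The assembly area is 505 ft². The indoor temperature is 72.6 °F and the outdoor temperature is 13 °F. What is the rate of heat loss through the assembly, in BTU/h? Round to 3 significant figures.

883 BTU/h

5.43/0.176 = 30.85
R_total = 30.85 + 3.22 = 34.07 ft²·°F·h/BTU
Q = A·ΔT/R = 505 × (72.6 − 13) / 34.07 = 883.4 BTU/h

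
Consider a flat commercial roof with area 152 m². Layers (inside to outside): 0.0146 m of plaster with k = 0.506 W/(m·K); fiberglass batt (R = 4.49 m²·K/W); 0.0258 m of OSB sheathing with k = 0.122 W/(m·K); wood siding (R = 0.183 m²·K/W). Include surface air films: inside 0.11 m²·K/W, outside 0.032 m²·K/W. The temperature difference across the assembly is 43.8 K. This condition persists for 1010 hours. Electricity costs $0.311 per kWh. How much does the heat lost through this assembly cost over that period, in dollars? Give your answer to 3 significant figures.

0.0146/0.506 = 0.02885
0.0258/0.122 = 0.2115
R_total = 0.11 + 0.02885 + 4.49 + 0.2115 + 0.183 + 0.032 = 5.055 m²·K/W
Q = 152 × 43.8 / 5.055 = 1317 W
E = 1317 W × 1010 h / 1000 = 1330 kWh
Cost = 1330 × 0.311 = $413.7

414 dollars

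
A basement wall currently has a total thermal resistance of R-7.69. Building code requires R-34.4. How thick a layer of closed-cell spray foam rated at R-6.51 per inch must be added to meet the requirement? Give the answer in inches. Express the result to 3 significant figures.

ΔR = 34.4 − 7.69 = 26.71 ft²·°F·h/BTU
L = ΔR / (R/in) = 26.71/6.51 = 4.103 in

4.10 in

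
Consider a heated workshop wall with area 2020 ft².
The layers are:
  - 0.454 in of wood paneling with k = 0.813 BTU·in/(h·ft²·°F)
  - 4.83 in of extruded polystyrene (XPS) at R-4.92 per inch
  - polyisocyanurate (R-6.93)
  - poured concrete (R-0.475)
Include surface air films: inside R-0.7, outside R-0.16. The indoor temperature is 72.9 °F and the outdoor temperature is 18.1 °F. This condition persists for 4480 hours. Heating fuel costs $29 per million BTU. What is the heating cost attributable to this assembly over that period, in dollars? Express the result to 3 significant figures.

441 dollars

0.454/0.813 = 0.5584
4.83 × 4.92 = 23.76
R_total = 0.7 + 0.5584 + 23.76 + 6.93 + 0.475 + 0.16 = 32.59 ft²·°F·h/BTU
Q = 2020 × (72.9 − 18.1) / 32.59 = 3397 BTU/h
E = 3397 × 4480 = 15220000 BTU
Cost = 15220000/10⁶ × 29 = $441.3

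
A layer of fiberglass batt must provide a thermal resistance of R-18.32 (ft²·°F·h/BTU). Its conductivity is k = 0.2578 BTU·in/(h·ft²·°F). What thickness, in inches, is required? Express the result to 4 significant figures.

L = R × k = 18.32 × 0.2578 = 4.7229 in

4.723 in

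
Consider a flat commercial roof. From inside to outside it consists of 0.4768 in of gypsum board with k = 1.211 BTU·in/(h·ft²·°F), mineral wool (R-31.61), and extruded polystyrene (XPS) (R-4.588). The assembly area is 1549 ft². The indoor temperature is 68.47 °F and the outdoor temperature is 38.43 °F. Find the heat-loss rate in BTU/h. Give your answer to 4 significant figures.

1272 BTU/h

0.4768/1.211 = 0.39372
R_total = 0.39372 + 31.61 + 4.588 = 36.592 ft²·°F·h/BTU
Q = A·ΔT/R = 1549 × (68.47 − 38.43) / 36.592 = 1271.7 BTU/h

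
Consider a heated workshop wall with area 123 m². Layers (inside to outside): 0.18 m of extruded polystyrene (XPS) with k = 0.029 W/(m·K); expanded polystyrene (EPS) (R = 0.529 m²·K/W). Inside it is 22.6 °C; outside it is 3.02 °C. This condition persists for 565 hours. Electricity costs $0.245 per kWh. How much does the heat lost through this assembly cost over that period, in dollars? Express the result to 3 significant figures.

49.5 dollars

0.18/0.029 = 6.207
R_total = 6.207 + 0.529 = 6.736 m²·K/W
Q = 123 × (22.6 − 3.02) / 6.736 = 357.5 W
E = 357.5 W × 565 h / 1000 = 202 kWh
Cost = 202 × 0.245 = $49.49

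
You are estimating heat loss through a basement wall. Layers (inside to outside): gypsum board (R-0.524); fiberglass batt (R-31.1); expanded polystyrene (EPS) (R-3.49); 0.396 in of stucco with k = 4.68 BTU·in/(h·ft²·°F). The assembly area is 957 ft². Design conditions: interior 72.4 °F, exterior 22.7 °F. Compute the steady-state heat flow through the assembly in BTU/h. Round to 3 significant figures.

0.396/4.68 = 0.08462
R_total = 0.524 + 31.1 + 3.49 + 0.08462 = 35.2 ft²·°F·h/BTU
Q = A·ΔT/R = 957 × (72.4 − 22.7) / 35.2 = 1351 BTU/h

1350 BTU/h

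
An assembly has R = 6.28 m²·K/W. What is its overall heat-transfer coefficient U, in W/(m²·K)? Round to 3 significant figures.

0.159 W/(m²·K)

U = 1/R = 1/6.28 = 0.1592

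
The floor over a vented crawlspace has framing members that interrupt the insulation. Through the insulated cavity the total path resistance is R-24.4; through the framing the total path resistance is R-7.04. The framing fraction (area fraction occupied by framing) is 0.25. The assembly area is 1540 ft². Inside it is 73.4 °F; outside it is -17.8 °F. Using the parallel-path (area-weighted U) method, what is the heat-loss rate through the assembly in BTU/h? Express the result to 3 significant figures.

U_eff = 0.75/24.4 + 0.25/7.04 = 0.03074 + 0.03551 = 0.06625
R_eff = 1/U_eff = 15.09 ft²·°F·h/BTU
Q = 1540 × (73.4 − (-17.8)) / 15.09 = 9305 BTU/h

9300 BTU/h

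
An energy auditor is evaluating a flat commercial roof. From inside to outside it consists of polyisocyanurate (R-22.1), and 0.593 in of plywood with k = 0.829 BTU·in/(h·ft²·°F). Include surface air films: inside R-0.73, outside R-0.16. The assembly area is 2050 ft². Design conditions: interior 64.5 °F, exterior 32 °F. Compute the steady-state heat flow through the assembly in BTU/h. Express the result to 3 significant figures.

0.593/0.829 = 0.7153
R_total = 0.73 + 22.1 + 0.7153 + 0.16 = 23.71 ft²·°F·h/BTU
Q = A·ΔT/R = 2050 × (64.5 − 32) / 23.71 = 2811 BTU/h

2810 BTU/h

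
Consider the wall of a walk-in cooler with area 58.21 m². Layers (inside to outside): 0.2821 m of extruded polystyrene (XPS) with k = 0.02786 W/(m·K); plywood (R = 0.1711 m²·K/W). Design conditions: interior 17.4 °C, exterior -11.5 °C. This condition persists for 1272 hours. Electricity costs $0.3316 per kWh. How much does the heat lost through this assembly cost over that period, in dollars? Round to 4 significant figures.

0.2821/0.02786 = 10.126
R_total = 10.126 + 0.1711 = 10.297 m²·K/W
Q = 58.21 × (17.4 − (-11.5)) / 10.297 = 163.38 W
E = 163.38 W × 1272 h / 1000 = 207.82 kWh
Cost = 207.82 × 0.3316 = $68.912

68.91 dollars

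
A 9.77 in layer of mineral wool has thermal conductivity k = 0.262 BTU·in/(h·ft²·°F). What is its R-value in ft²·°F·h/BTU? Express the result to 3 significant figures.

R = L/k = 9.77/0.262 = 37.29 ft²·°F·h/BTU

37.3 ft²·°F·h/BTU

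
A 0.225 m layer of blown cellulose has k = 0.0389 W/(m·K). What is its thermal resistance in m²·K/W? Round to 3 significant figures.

5.78 m²·K/W

R = L/k = 0.225/0.0389 = 5.784 m²·K/W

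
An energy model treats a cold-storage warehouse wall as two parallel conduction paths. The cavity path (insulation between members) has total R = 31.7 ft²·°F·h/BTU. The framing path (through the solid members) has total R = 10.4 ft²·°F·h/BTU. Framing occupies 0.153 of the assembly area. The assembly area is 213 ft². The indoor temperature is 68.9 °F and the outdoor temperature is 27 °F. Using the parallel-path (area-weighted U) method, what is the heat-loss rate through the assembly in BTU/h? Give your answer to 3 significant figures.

U_eff = 0.847/31.7 + 0.153/10.4 = 0.02672 + 0.01471 = 0.04143
R_eff = 1/U_eff = 24.14 ft²·°F·h/BTU
Q = 213 × (68.9 − 27) / 24.14 = 369.8 BTU/h

370 BTU/h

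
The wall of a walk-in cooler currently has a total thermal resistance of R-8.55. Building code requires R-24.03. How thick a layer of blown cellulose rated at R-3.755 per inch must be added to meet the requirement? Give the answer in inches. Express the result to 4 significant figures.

ΔR = 24.03 − 8.55 = 15.48 ft²·°F·h/BTU
L = ΔR / (R/in) = 15.48/3.755 = 4.1225 in

4.123 in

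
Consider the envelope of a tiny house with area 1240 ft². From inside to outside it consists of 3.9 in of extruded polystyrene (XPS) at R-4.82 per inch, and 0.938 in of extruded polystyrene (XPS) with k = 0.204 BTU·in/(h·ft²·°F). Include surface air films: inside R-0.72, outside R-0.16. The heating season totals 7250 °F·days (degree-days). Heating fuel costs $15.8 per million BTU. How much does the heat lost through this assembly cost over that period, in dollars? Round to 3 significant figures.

3.9 × 4.82 = 18.8
0.938/0.204 = 4.598
R_total = 0.72 + 18.8 + 4.598 + 0.16 = 24.28 ft²·°F·h/BTU
E = A × HDD × 24 / R = 1240 × 7250 × 24 / 24.28 = 8888000 BTU
Cost = 8888000/10⁶ × 15.8 = $140.4

140 dollars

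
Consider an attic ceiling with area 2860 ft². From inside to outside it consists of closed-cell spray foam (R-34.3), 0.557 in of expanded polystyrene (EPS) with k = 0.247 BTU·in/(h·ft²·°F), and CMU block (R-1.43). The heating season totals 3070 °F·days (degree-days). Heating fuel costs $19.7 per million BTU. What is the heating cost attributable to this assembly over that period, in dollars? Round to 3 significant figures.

109 dollars

0.557/0.247 = 2.255
R_total = 34.3 + 2.255 + 1.43 = 37.99 ft²·°F·h/BTU
E = A × HDD × 24 / R = 2860 × 3070 × 24 / 37.99 = 5548000 BTU
Cost = 5548000/10⁶ × 19.7 = $109.3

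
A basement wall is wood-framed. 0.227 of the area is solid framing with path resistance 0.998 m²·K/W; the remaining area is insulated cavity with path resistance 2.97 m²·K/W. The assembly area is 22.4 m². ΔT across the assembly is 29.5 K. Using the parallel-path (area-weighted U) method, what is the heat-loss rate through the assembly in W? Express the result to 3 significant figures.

U_eff = 0.773/2.97 + 0.227/0.998 = 0.2603 + 0.2275 = 0.4877
R_eff = 1/U_eff = 2.05 m²·K/W
Q = 22.4 × 29.5 / 2.05 = 322.3 W

322 W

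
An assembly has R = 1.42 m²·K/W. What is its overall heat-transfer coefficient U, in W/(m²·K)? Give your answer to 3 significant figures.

0.704 W/(m²·K)

U = 1/R = 1/1.42 = 0.7042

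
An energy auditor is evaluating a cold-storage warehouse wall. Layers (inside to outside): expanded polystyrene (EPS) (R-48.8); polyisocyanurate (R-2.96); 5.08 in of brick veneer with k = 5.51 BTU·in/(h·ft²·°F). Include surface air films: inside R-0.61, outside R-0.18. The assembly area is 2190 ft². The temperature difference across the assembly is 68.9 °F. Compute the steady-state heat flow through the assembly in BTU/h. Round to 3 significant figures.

5.08/5.51 = 0.922
R_total = 0.61 + 48.8 + 2.96 + 0.922 + 0.18 = 53.47 ft²·°F·h/BTU
Q = A·ΔT/R = 2190 × 68.9 / 53.47 = 2822 BTU/h

2820 BTU/h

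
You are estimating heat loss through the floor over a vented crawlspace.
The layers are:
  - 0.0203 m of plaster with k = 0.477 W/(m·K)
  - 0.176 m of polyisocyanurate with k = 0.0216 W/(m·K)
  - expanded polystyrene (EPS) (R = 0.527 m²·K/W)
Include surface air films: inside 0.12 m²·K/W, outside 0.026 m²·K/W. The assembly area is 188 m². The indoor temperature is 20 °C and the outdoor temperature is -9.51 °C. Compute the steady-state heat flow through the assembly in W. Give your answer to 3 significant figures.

626 W

0.0203/0.477 = 0.04256
0.176/0.0216 = 8.148
R_total = 0.12 + 0.04256 + 8.148 + 0.527 + 0.026 = 8.864 m²·K/W
Q = A·ΔT/R = 188 × (20 − (-9.51)) / 8.864 = 625.9 W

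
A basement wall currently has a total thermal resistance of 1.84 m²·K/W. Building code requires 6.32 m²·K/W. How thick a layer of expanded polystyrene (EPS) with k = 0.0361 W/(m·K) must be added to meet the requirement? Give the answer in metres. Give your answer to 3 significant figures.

0.162 m

ΔR = 6.32 − 1.84 = 4.48 m²·K/W
L = ΔR × k = 4.48 × 0.0361 = 0.1617 m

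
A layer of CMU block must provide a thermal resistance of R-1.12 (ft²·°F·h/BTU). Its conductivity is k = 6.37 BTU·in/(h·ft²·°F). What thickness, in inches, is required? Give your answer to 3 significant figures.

L = R × k = 1.12 × 6.37 = 7.134 in

7.13 in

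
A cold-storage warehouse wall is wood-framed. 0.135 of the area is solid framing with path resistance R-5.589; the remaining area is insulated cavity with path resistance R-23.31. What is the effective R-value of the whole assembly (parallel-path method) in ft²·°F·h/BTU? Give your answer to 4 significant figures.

16.32 ft²·°F·h/BTU

U_eff = 0.865/23.31 + 0.135/5.589 = 0.037109 + 0.024155 = 0.061263
R_eff = 1/U_eff = 16.323 ft²·°F·h/BTU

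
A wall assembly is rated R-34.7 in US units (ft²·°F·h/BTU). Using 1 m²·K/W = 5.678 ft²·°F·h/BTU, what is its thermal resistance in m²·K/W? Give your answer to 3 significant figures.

6.11 m²·K/W

R_SI = 34.7/5.678 = 6.111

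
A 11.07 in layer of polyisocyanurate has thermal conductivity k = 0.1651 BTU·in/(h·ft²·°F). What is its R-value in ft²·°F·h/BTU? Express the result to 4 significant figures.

67.05 ft²·°F·h/BTU

R = L/k = 11.07/0.1651 = 67.05 ft²·°F·h/BTU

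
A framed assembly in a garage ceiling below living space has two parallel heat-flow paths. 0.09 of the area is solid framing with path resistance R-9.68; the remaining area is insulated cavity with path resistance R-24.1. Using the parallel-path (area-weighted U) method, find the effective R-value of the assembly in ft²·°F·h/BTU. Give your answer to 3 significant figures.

U_eff = 0.91/24.1 + 0.09/9.68 = 0.03776 + 0.009298 = 0.04706
R_eff = 1/U_eff = 21.25 ft²·°F·h/BTU

21.3 ft²·°F·h/BTU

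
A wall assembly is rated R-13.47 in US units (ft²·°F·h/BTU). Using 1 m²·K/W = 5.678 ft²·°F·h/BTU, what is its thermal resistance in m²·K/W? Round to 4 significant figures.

2.372 m²·K/W

R_SI = 13.47/5.678 = 2.3723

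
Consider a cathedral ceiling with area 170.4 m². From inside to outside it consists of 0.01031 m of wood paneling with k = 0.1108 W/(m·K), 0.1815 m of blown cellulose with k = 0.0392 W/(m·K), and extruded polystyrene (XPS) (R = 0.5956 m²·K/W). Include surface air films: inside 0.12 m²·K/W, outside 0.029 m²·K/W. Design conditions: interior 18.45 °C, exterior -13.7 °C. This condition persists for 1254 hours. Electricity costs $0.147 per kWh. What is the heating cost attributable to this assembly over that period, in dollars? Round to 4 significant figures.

0.01031/0.1108 = 0.093051
0.1815/0.0392 = 4.6301
R_total = 0.12 + 0.093051 + 4.6301 + 0.5956 + 0.029 = 5.4678 m²·K/W
Q = 170.4 × (18.45 − (-13.7)) / 5.4678 = 1001.9 W
E = 1001.9 W × 1254 h / 1000 = 1256.4 kWh
Cost = 1256.4 × 0.147 = $184.7

184.7 dollars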